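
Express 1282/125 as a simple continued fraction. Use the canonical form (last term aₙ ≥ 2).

1282 = 10·125 + 32
125 = 3·32 + 29
32 = 1·29 + 3
29 = 9·3 + 2
3 = 1·2 + 1
2 = 2·1 + 0  (stop)
So 1282/125 = [10; 3, 1, 9, 1, 2].

[10; 3, 1, 9, 1, 2]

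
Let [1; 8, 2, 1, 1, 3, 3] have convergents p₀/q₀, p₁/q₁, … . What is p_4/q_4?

47/42

Using pₖ = aₖpₖ₋₁ + pₖ₋₂, qₖ = aₖqₖ₋₁ + qₖ₋₂ (with p₋₁=1, p₋₂=0, q₋₁=0, q₋₂=1):
  k=0: a=1, p=1, q=1
  k=1: a=8, p=9, q=8
  k=2: a=2, p=19, q=17
  k=3: a=1, p=28, q=25
  k=4: a=1, p=47, q=42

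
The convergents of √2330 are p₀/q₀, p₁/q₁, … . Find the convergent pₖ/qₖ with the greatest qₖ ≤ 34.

1255/26

√2330 = [48; 3, 1, 2, 2, 1, 3, 96, …] (period length 7).
Convergents:
  p_0/q_0 = 48/1
  p_1/q_1 = 145/3
  p_2/q_2 = 193/4
  p_3/q_3 = 531/11
  p_4/q_4 = 1255/26
  p_5/q_5 = 1786/37
q_4 = 26 ≤ 34 < 37 = q_5, so the answer is 1255/26.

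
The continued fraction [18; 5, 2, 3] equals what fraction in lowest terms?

Fold from the inside: start with 3/1.
  2 + 1/3 = 7/3
  5 + 3/7 = 38/7
  18 + 7/38 = 691/38

691/38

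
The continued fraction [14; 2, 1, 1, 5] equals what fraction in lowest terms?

403/28

Fold from the inside: start with 5/1.
  1 + 1/5 = 6/5
  1 + 5/6 = 11/6
  2 + 6/11 = 28/11
  14 + 11/28 = 403/28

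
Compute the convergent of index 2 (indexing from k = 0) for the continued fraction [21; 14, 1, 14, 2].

316/15

Using pₖ = aₖpₖ₋₁ + pₖ₋₂, qₖ = aₖqₖ₋₁ + qₖ₋₂ (with p₋₁=1, p₋₂=0, q₋₁=0, q₋₂=1):
  k=0: a=21, p=21, q=1
  k=1: a=14, p=295, q=14
  k=2: a=1, p=316, q=15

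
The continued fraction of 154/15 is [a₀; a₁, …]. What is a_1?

3

154 = 10·15 + 4   →  a_0 = 10
15 = 3·4 + 3   →  a_1 = 3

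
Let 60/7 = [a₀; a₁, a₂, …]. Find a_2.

1

60 = 8·7 + 4   →  a_0 = 8
7 = 1·4 + 3   →  a_1 = 1
4 = 1·3 + 1   →  a_2 = 1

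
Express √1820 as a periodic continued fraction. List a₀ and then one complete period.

a₀ = ⌊√1820⌋ = 42.

[42; 1, 1, 1, 20, 1, 1, 1, 84]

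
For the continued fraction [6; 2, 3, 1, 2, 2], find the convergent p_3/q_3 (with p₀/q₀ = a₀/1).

58/9

Using pₖ = aₖpₖ₋₁ + pₖ₋₂, qₖ = aₖqₖ₋₁ + qₖ₋₂ (with p₋₁=1, p₋₂=0, q₋₁=0, q₋₂=1):
  k=0: a=6, p=6, q=1
  k=1: a=2, p=13, q=2
  k=2: a=3, p=45, q=7
  k=3: a=1, p=58, q=9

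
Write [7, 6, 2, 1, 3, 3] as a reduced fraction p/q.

Using pₖ = aₖpₖ₋₁ + pₖ₋₂ and qₖ = aₖqₖ₋₁ + qₖ₋₂:
  k=0: a=7, p=7, q=1
  k=1: a=6, p=43, q=6
  k=2: a=2, p=93, q=13
  k=3: a=1, p=136, q=19
  k=4: a=3, p=501, q=70
  k=5: a=3, p=1639, q=229

1639/229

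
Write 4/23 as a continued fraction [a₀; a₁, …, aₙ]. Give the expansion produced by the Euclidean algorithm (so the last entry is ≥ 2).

4 = 0*23 + 4
23 = 5*4 + 3
4 = 1*3 + 1
3 = 3*1 + 0  (stop)
So 4/23 = [0; 5, 1, 3].

[0; 5, 1, 3]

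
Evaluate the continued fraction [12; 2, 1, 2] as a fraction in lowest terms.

Fold from the inside: start with 2/1.
  1 + 1/2 = 3/2
  2 + 2/3 = 8/3
  12 + 3/8 = 99/8

99/8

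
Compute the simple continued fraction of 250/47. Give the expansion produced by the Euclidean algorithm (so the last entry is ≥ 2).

250 = 5×47 + 15
47 = 3×15 + 2
15 = 7×2 + 1
2 = 2×1 + 0  (stop)
So 250/47 = [5; 3, 7, 2].

[5; 3, 7, 2]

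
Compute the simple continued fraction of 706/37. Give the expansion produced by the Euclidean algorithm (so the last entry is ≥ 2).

[19; 12, 3]

706 = 19*37 + 3
37 = 12*3 + 1
3 = 3*1 + 0  (stop)
So 706/37 = [19; 12, 3].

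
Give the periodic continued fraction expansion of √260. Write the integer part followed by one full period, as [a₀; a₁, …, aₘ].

a₀ = ⌊√260⌋ = 16.
With m₀=0, d₀=1 and mₖ₊₁ = dₖaₖ − mₖ, dₖ₊₁ = (n − mₖ₊₁²)/dₖ, aₖ₊₁ = ⌊(a₀+mₖ₊₁)/dₖ₊₁⌋:
  k=1: m=16, d=4, a=8
  k=2: m=16, d=1, a=32
d=1 and a=2a₀=32 at k=2, so the next step gives (m, d) = (16, 4) again — its k=1 value — and the period has length 2.

[16; 8, 32]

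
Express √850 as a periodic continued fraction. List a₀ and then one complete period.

a₀ = ⌊√850⌋ = 29.
With m₀=0, d₀=1 and mₖ₊₁ = dₖaₖ − mₖ, dₖ₊₁ = (n − mₖ₊₁²)/dₖ, aₖ₊₁ = ⌊(a₀+mₖ₊₁)/dₖ₊₁⌋:
  k=1: m=29, d=9, a=6
  k=2: m=25, d=25, a=2
  k=3: m=25, d=9, a=6
  k=4: m=29, d=1, a=58
d=1 and a=2a₀=58 at k=4, so the next step gives (m, d) = (29, 9) again — its k=1 value — and the period has length 4.

[29; 6, 2, 6, 58]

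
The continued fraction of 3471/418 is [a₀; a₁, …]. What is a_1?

3

3471 = 8·418 + 127   →  a_0 = 8
418 = 3·127 + 37   →  a_1 = 3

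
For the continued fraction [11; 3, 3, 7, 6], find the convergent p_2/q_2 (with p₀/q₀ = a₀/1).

Using pₖ = aₖpₖ₋₁ + pₖ₋₂, qₖ = aₖqₖ₋₁ + qₖ₋₂ (with p₋₁=1, p₋₂=0, q₋₁=0, q₋₂=1):
  k=0: a=11, p=11, q=1
  k=1: a=3, p=34, q=3
  k=2: a=3, p=113, q=10

113/10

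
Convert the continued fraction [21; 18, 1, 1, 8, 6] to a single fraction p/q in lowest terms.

Fold from the inside: start with 6/1.
  8 + 1/6 = 49/6
  1 + 6/49 = 55/49
  1 + 49/55 = 104/55
  18 + 55/104 = 1927/104
  21 + 104/1927 = 40571/1927

40571/1927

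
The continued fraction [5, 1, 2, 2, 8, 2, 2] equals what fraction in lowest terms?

1765/309

Using pₖ = aₖpₖ₋₁ + pₖ₋₂ and qₖ = aₖqₖ₋₁ + qₖ₋₂:
  k=0: a=5, p=5, q=1
  k=1: a=1, p=6, q=1
  k=2: a=2, p=17, q=3
  k=3: a=2, p=40, q=7
  k=4: a=8, p=337, q=59
  k=5: a=2, p=714, q=125
  k=6: a=2, p=1765, q=309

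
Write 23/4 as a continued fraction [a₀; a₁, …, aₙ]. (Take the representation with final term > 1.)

23 = 5×4 + 3
4 = 1×3 + 1
3 = 3×1 + 0  (stop)
So 23/4 = [5; 1, 3].

[5; 1, 3]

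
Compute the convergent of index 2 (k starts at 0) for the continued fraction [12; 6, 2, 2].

158/13

Using pₖ = aₖpₖ₋₁ + pₖ₋₂, qₖ = aₖqₖ₋₁ + qₖ₋₂ (with p₋₁=1, p₋₂=0, q₋₁=0, q₋₂=1):
  k=0: a=12, p=12, q=1
  k=1: a=6, p=73, q=6
  k=2: a=2, p=158, q=13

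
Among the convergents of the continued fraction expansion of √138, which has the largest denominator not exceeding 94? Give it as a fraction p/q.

1069/91

√138 = [11; 1, 2, 1, 22, …] (period length 4).
Convergents:
  p_0/q_0 = 11/1
  p_1/q_1 = 12/1
  p_2/q_2 = 35/3
  p_3/q_3 = 47/4
  p_4/q_4 = 1069/91
  p_5/q_5 = 1116/95
q_4 = 91 ≤ 94 < 95 = q_5, so the answer is 1069/91.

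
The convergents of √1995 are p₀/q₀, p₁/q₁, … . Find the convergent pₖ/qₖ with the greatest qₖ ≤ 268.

11881/266

√1995 = [44; 1, 1, 1, 88, …] (period length 4).
Convergents:
  p_0/q_0 = 44/1
  p_1/q_1 = 45/1
  p_2/q_2 = 89/2
  p_3/q_3 = 134/3
  p_4/q_4 = 11881/266
  p_5/q_5 = 12015/269
q_4 = 266 ≤ 268 < 269 = q_5, so the answer is 11881/266.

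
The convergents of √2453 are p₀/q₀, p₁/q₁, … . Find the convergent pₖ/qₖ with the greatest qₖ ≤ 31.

√2453 = [49; 1, 1, 8, 1, 1, 98, …] (period length 6).
Convergents:
  p_0/q_0 = 49/1
  p_1/q_1 = 50/1
  p_2/q_2 = 99/2
  p_3/q_3 = 842/17
  p_4/q_4 = 941/19
  p_5/q_5 = 1783/36
q_4 = 19 ≤ 31 < 36 = q_5, so the answer is 941/19.

941/19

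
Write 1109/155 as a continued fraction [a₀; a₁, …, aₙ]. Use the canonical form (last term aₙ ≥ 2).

1109 = 7·155 + 24
155 = 6·24 + 11
24 = 2·11 + 2
11 = 5·2 + 1
2 = 2·1 + 0  (stop)
So 1109/155 = [7; 6, 2, 5, 2].

[7; 6, 2, 5, 2]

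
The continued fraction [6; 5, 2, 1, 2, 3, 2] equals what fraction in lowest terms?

Using pₖ = aₖpₖ₋₁ + pₖ₋₂ and qₖ = aₖqₖ₋₁ + qₖ₋₂:
  k=0: a=6, p=6, q=1
  k=1: a=5, p=31, q=5
  k=2: a=2, p=68, q=11
  k=3: a=1, p=99, q=16
  k=4: a=2, p=266, q=43
  k=5: a=3, p=897, q=145
  k=6: a=2, p=2060, q=333

2060/333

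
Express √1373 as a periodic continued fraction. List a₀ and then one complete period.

[37; 18, 1, 1, 18, 74]

a₀ = ⌊√1373⌋ = 37.
With m₀=0, d₀=1 and mₖ₊₁ = dₖaₖ − mₖ, dₖ₊₁ = (n − mₖ₊₁²)/dₖ, aₖ₊₁ = ⌊(a₀+mₖ₊₁)/dₖ₊₁⌋:
  k=1: m=37, d=4, a=18
  k=2: m=35, d=37, a=1
  k=3: m=2, d=37, a=1
  k=4: m=35, d=4, a=18
  k=5: m=37, d=1, a=74
d=1 and a=2a₀=74 at k=5, so the next step gives (m, d) = (37, 4) again — its k=1 value — and the period has length 5.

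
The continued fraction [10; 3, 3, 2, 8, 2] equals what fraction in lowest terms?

4235/411

Fold from the inside: start with 2/1.
  8 + 1/2 = 17/2
  2 + 2/17 = 36/17
  3 + 17/36 = 125/36
  3 + 36/125 = 411/125
  10 + 125/411 = 4235/411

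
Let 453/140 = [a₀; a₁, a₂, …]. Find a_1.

453 = 3·140 + 33   →  a_0 = 3
140 = 4·33 + 8   →  a_1 = 4

4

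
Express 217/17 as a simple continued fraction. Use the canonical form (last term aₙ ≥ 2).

[12; 1, 3, 4]

217 = 12·17 + 13
17 = 1·13 + 4
13 = 3·4 + 1
4 = 4·1 + 0  (stop)
So 217/17 = [12; 1, 3, 4].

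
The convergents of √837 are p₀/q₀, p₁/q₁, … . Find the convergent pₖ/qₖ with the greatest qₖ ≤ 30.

839/29

√837 = [28; 1, 13, 2, 13, 1, 56, …] (period length 6).
Convergents:
  p_0/q_0 = 28/1
  p_1/q_1 = 29/1
  p_2/q_2 = 405/14
  p_3/q_3 = 839/29
  p_4/q_4 = 11312/391
q_3 = 29 ≤ 30 < 391 = q_4, so the answer is 839/29.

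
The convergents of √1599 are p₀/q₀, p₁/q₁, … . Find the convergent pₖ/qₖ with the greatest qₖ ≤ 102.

√1599 = [39; 1, 78, …] (period length 2).
Convergents:
  p_0/q_0 = 39/1
  p_1/q_1 = 40/1
  p_2/q_2 = 3159/79
  p_3/q_3 = 3199/80
  p_4/q_4 = 252681/6319
q_3 = 80 ≤ 102 < 6319 = q_4, so the answer is 3199/80.

3199/80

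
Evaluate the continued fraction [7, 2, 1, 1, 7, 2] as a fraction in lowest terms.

599/81

Fold from the inside: start with 2/1.
  7 + 1/2 = 15/2
  1 + 2/15 = 17/15
  1 + 15/17 = 32/17
  2 + 17/32 = 81/32
  7 + 32/81 = 599/81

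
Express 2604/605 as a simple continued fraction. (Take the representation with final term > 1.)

[4; 3, 3, 2, 8, 3]

2604 = 4×605 + 184
605 = 3×184 + 53
184 = 3×53 + 25
53 = 2×25 + 3
25 = 8×3 + 1
3 = 3×1 + 0  (stop)
So 2604/605 = [4; 3, 3, 2, 8, 3].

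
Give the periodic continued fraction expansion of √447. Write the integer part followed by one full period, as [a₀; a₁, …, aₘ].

[21; 7, 42]

a₀ = ⌊√447⌋ = 21.
With m₀=0, d₀=1 and mₖ₊₁ = dₖaₖ − mₖ, dₖ₊₁ = (n − mₖ₊₁²)/dₖ, aₖ₊₁ = ⌊(a₀+mₖ₊₁)/dₖ₊₁⌋:
  k=1: m=21, d=6, a=7
  k=2: m=21, d=1, a=42
d=1 and a=2a₀=42 at k=2, so the next step gives (m, d) = (21, 6) again — its k=1 value — and the period has length 2.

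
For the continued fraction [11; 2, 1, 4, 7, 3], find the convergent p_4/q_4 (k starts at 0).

1147/101

Using pₖ = aₖpₖ₋₁ + pₖ₋₂, qₖ = aₖqₖ₋₁ + qₖ₋₂ (with p₋₁=1, p₋₂=0, q₋₁=0, q₋₂=1):
  k=0: a=11, p=11, q=1
  k=1: a=2, p=23, q=2
  k=2: a=1, p=34, q=3
  k=3: a=4, p=159, q=14
  k=4: a=7, p=1147, q=101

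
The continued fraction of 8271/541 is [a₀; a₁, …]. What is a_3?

7

8271 = 15·541 + 156   →  a_0 = 15
541 = 3·156 + 73   →  a_1 = 3
156 = 2·73 + 10   →  a_2 = 2
73 = 7·10 + 3   →  a_3 = 7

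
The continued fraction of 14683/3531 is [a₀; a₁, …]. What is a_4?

14683 = 4·3531 + 559   →  a_0 = 4
3531 = 6·559 + 177   →  a_1 = 6
559 = 3·177 + 28   →  a_2 = 3
177 = 6·28 + 9   →  a_3 = 6
28 = 3·9 + 1   →  a_4 = 3

3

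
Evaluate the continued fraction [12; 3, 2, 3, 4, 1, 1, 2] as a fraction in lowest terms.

7215/587

Using pₖ = aₖpₖ₋₁ + pₖ₋₂ and qₖ = aₖqₖ₋₁ + qₖ₋₂:
  k=0: a=12, p=12, q=1
  k=1: a=3, p=37, q=3
  k=2: a=2, p=86, q=7
  k=3: a=3, p=295, q=24
  k=4: a=4, p=1266, q=103
  k=5: a=1, p=1561, q=127
  k=6: a=1, p=2827, q=230
  k=7: a=2, p=7215, q=587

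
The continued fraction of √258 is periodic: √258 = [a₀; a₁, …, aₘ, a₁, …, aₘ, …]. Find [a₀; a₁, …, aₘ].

[16; 16, 32]

a₀ = ⌊√258⌋ = 16.
With m₀=0, d₀=1 and mₖ₊₁ = dₖaₖ − mₖ, dₖ₊₁ = (n − mₖ₊₁²)/dₖ, aₖ₊₁ = ⌊(a₀+mₖ₊₁)/dₖ₊₁⌋:
  k=1: m=16, d=2, a=16
  k=2: m=16, d=1, a=32
d=1 and a=2a₀=32 at k=2, so the next step gives (m, d) = (16, 2) again — its k=1 value — and the period has length 2.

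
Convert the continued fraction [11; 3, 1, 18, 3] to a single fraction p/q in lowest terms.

2577/229

Fold from the inside: start with 3/1.
  18 + 1/3 = 55/3
  1 + 3/55 = 58/55
  3 + 55/58 = 229/58
  11 + 58/229 = 2577/229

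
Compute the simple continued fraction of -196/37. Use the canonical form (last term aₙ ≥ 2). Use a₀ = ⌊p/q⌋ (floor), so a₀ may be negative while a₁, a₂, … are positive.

[-6; 1, 2, 2, 1, 3]

-196 = -6*37 + 26
37 = 1*26 + 11
26 = 2*11 + 4
11 = 2*4 + 3
4 = 1*3 + 1
3 = 3*1 + 0  (stop)
So -196/37 = [-6; 1, 2, 2, 1, 3].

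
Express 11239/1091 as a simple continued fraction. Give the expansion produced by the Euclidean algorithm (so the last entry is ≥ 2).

11239 = 10·1091 + 329
1091 = 3·329 + 104
329 = 3·104 + 17
104 = 6·17 + 2
17 = 8·2 + 1
2 = 2·1 + 0  (stop)
So 11239/1091 = [10; 3, 3, 6, 8, 2].

[10; 3, 3, 6, 8, 2]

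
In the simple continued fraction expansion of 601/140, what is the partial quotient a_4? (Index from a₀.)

601 = 4·140 + 41   →  a_0 = 4
140 = 3·41 + 17   →  a_1 = 3
41 = 2·17 + 7   →  a_2 = 2
17 = 2·7 + 3   →  a_3 = 2
7 = 2·3 + 1   →  a_4 = 2

2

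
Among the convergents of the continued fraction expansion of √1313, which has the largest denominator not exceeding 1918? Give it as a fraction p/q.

44497/1228

√1313 = [36; 4, 4, 72, …] (period length 3).
Convergents:
  p_0/q_0 = 36/1
  p_1/q_1 = 145/4
  p_2/q_2 = 616/17
  p_3/q_3 = 44497/1228
  p_4/q_4 = 178604/4929
q_3 = 1228 ≤ 1918 < 4929 = q_4, so the answer is 44497/1228.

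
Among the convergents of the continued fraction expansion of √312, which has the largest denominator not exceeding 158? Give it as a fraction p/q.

√312 = [17; 1, 1, 1, 34, …] (period length 4).
Convergents:
  p_0/q_0 = 17/1
  p_1/q_1 = 18/1
  p_2/q_2 = 35/2
  p_3/q_3 = 53/3
  p_4/q_4 = 1837/104
  p_5/q_5 = 1890/107
  p_6/q_6 = 3727/211
q_5 = 107 ≤ 158 < 211 = q_6, so the answer is 1890/107.

1890/107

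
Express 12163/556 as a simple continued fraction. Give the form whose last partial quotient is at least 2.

12163 = 21·556 + 487
556 = 1·487 + 69
487 = 7·69 + 4
69 = 17·4 + 1
4 = 4·1 + 0  (stop)
So 12163/556 = [21; 1, 7, 17, 4].

[21; 1, 7, 17, 4]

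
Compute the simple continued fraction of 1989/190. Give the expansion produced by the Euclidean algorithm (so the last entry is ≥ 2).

1989 = 10×190 + 89
190 = 2×89 + 12
89 = 7×12 + 5
12 = 2×5 + 2
5 = 2×2 + 1
2 = 2×1 + 0  (stop)
So 1989/190 = [10; 2, 7, 2, 2, 2].

[10; 2, 7, 2, 2, 2]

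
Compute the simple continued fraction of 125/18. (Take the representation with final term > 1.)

125 = 6×18 + 17
18 = 1×17 + 1
17 = 17×1 + 0  (stop)
So 125/18 = [6; 1, 17].

[6; 1, 17]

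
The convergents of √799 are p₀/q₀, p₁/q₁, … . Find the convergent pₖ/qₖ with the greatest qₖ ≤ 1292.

23857/844

√799 = [28; 3, 1, 3, 56, …] (period length 4).
Convergents:
  p_0/q_0 = 28/1
  p_1/q_1 = 85/3
  p_2/q_2 = 113/4
  p_3/q_3 = 424/15
  p_4/q_4 = 23857/844
  p_5/q_5 = 71995/2547
q_4 = 844 ≤ 1292 < 2547 = q_5, so the answer is 23857/844.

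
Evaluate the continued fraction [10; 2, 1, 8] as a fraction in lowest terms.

269/26

Using pₖ = aₖpₖ₋₁ + pₖ₋₂ and qₖ = aₖqₖ₋₁ + qₖ₋₂:
  k=0: a=10, p=10, q=1
  k=1: a=2, p=21, q=2
  k=2: a=1, p=31, q=3
  k=3: a=8, p=269, q=26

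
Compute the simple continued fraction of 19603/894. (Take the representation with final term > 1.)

[21; 1, 12, 1, 3, 16]

19603 = 21×894 + 829
894 = 1×829 + 65
829 = 12×65 + 49
65 = 1×49 + 16
49 = 3×16 + 1
16 = 16×1 + 0  (stop)
So 19603/894 = [21; 1, 12, 1, 3, 16].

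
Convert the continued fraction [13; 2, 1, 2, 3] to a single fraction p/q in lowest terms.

361/27

Using pₖ = aₖpₖ₋₁ + pₖ₋₂ and qₖ = aₖqₖ₋₁ + qₖ₋₂:
  k=0: a=13, p=13, q=1
  k=1: a=2, p=27, q=2
  k=2: a=1, p=40, q=3
  k=3: a=2, p=107, q=8
  k=4: a=3, p=361, q=27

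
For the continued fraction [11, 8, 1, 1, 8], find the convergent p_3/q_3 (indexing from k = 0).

189/17

Using pₖ = aₖpₖ₋₁ + pₖ₋₂, qₖ = aₖqₖ₋₁ + qₖ₋₂ (with p₋₁=1, p₋₂=0, q₋₁=0, q₋₂=1):
  k=0: a=11, p=11, q=1
  k=1: a=8, p=89, q=8
  k=2: a=1, p=100, q=9
  k=3: a=1, p=189, q=17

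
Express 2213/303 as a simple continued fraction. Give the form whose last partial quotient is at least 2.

[7; 3, 3, 2, 2, 5]

2213 = 7*303 + 92
303 = 3*92 + 27
92 = 3*27 + 11
27 = 2*11 + 5
11 = 2*5 + 1
5 = 5*1 + 0  (stop)
So 2213/303 = [7; 3, 3, 2, 2, 5].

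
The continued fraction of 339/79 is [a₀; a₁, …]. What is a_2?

339 = 4·79 + 23   →  a_0 = 4
79 = 3·23 + 10   →  a_1 = 3
23 = 2·10 + 3   →  a_2 = 2

2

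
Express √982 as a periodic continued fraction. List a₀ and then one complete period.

a₀ = ⌊√982⌋ = 31.
With m₀=0, d₀=1 and mₖ₊₁ = dₖaₖ − mₖ, dₖ₊₁ = (n − mₖ₊₁²)/dₖ, aₖ₊₁ = ⌊(a₀+mₖ₊₁)/dₖ₊₁⌋:
  k=1: m=31, d=21, a=2
  k=2: m=11, d=41, a=1
  k=3: m=30, d=2, a=30
  k=4: m=30, d=41, a=1
  k=5: m=11, d=21, a=2
  k=6: m=31, d=1, a=62
d=1 and a=2a₀=62 at k=6, so the next step gives (m, d) = (31, 21) again — its k=1 value — and the period has length 6.

[31; 2, 1, 30, 1, 2, 62]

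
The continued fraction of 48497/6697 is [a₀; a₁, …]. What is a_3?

48497 = 7·6697 + 1618   →  a_0 = 7
6697 = 4·1618 + 225   →  a_1 = 4
1618 = 7·225 + 43   →  a_2 = 7
225 = 5·43 + 10   →  a_3 = 5

5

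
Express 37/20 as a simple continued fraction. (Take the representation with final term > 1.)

[1; 1, 5, 1, 2]

37 = 1·20 + 17
20 = 1·17 + 3
17 = 5·3 + 2
3 = 1·2 + 1
2 = 2·1 + 0  (stop)
So 37/20 = [1; 1, 5, 1, 2].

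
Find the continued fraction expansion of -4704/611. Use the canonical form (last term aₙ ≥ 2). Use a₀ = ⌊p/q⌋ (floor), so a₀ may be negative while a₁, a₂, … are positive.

[-8; 3, 3, 8, 2, 3]

-4704 = -8*611 + 184
611 = 3*184 + 59
184 = 3*59 + 7
59 = 8*7 + 3
7 = 2*3 + 1
3 = 3*1 + 0  (stop)
So -4704/611 = [-8; 3, 3, 8, 2, 3].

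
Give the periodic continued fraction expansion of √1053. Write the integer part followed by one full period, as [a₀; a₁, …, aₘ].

a₀ = ⌊√1053⌋ = 32.
With m₀=0, d₀=1 and mₖ₊₁ = dₖaₖ − mₖ, dₖ₊₁ = (n − mₖ₊₁²)/dₖ, aₖ₊₁ = ⌊(a₀+mₖ₊₁)/dₖ₊₁⌋:
  k=1: m=32, d=29, a=2
  k=2: m=26, d=13, a=4
  k=3: m=26, d=29, a=2
  k=4: m=32, d=1, a=64
d=1 and a=2a₀=64 at k=4, so the next step gives (m, d) = (32, 29) again — its k=1 value — and the period has length 4.

[32; 2, 4, 2, 64]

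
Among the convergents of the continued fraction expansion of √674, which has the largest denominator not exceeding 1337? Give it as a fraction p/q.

√674 = [25; 1, 24, 1, 50, …] (period length 4).
Convergents:
  p_0/q_0 = 25/1
  p_1/q_1 = 26/1
  p_2/q_2 = 649/25
  p_3/q_3 = 675/26
  p_4/q_4 = 34399/1325
  p_5/q_5 = 35074/1351
q_4 = 1325 ≤ 1337 < 1351 = q_5, so the answer is 34399/1325.

34399/1325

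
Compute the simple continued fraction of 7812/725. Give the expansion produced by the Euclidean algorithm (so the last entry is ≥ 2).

7812 = 10*725 + 562
725 = 1*562 + 163
562 = 3*163 + 73
163 = 2*73 + 17
73 = 4*17 + 5
17 = 3*5 + 2
5 = 2*2 + 1
2 = 2*1 + 0  (stop)
So 7812/725 = [10; 1, 3, 2, 4, 3, 2, 2].

[10; 1, 3, 2, 4, 3, 2, 2]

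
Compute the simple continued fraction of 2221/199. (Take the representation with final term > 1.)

[11; 6, 4, 1, 1, 3]

2221 = 11×199 + 32
199 = 6×32 + 7
32 = 4×7 + 4
7 = 1×4 + 3
4 = 1×3 + 1
3 = 3×1 + 0  (stop)
So 2221/199 = [11; 6, 4, 1, 1, 3].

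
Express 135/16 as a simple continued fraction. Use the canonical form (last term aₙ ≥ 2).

[8; 2, 3, 2]

135 = 8×16 + 7
16 = 2×7 + 2
7 = 3×2 + 1
2 = 2×1 + 0  (stop)
So 135/16 = [8; 2, 3, 2].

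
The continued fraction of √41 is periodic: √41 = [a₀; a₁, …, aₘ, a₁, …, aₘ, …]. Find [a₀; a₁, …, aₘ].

a₀ = ⌊√41⌋ = 6.
With m₀=0, d₀=1 and mₖ₊₁ = dₖaₖ − mₖ, dₖ₊₁ = (n − mₖ₊₁²)/dₖ, aₖ₊₁ = ⌊(a₀+mₖ₊₁)/dₖ₊₁⌋:
  k=1: m=6, d=5, a=2
  k=2: m=4, d=5, a=2
  k=3: m=6, d=1, a=12
d=1 and a=2a₀=12 at k=3, so the next step gives (m, d) = (6, 5) again — its k=1 value — and the period has length 3.

[6; 2, 2, 12]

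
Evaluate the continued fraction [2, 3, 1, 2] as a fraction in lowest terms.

25/11

Fold from the inside: start with 2/1.
  1 + 1/2 = 3/2
  3 + 2/3 = 11/3
  2 + 3/11 = 25/11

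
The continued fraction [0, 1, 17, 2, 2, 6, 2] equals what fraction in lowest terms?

Fold from the inside: start with 2/1.
  6 + 1/2 = 13/2
  2 + 2/13 = 28/13
  2 + 13/28 = 69/28
  17 + 28/69 = 1201/69
  1 + 69/1201 = 1270/1201
  0 + 1201/1270 = 1201/1270

1201/1270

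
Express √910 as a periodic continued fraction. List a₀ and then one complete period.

a₀ = ⌊√910⌋ = 30.

[30; 6, 60]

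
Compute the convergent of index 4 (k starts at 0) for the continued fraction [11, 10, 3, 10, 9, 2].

32303/2911

Using pₖ = aₖpₖ₋₁ + pₖ₋₂, qₖ = aₖqₖ₋₁ + qₖ₋₂ (with p₋₁=1, p₋₂=0, q₋₁=0, q₋₂=1):
  k=0: a=11, p=11, q=1
  k=1: a=10, p=111, q=10
  k=2: a=3, p=344, q=31
  k=3: a=10, p=3551, q=320
  k=4: a=9, p=32303, q=2911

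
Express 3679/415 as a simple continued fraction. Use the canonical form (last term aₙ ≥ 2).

[8; 1, 6, 2, 2, 3, 3]

3679 = 8·415 + 359
415 = 1·359 + 56
359 = 6·56 + 23
56 = 2·23 + 10
23 = 2·10 + 3
10 = 3·3 + 1
3 = 3·1 + 0  (stop)
So 3679/415 = [8; 1, 6, 2, 2, 3, 3].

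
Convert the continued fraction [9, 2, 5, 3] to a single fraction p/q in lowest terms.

Using pₖ = aₖpₖ₋₁ + pₖ₋₂ and qₖ = aₖqₖ₋₁ + qₖ₋₂:
  k=0: a=9, p=9, q=1
  k=1: a=2, p=19, q=2
  k=2: a=5, p=104, q=11
  k=3: a=3, p=331, q=35

331/35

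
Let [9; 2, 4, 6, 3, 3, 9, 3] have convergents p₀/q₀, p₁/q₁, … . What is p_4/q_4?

Using pₖ = aₖpₖ₋₁ + pₖ₋₂, qₖ = aₖqₖ₋₁ + qₖ₋₂ (with p₋₁=1, p₋₂=0, q₋₁=0, q₋₂=1):
  k=0: a=9, p=9, q=1
  k=1: a=2, p=19, q=2
  k=2: a=4, p=85, q=9
  k=3: a=6, p=529, q=56
  k=4: a=3, p=1672, q=177

1672/177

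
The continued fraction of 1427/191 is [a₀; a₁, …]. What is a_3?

1427 = 7·191 + 90   →  a_0 = 7
191 = 2·90 + 11   →  a_1 = 2
90 = 8·11 + 2   →  a_2 = 8
11 = 5·2 + 1   →  a_3 = 5

5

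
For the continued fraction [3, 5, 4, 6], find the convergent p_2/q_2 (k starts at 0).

67/21

Using pₖ = aₖpₖ₋₁ + pₖ₋₂, qₖ = aₖqₖ₋₁ + qₖ₋₂ (with p₋₁=1, p₋₂=0, q₋₁=0, q₋₂=1):
  k=0: a=3, p=3, q=1
  k=1: a=5, p=16, q=5
  k=2: a=4, p=67, q=21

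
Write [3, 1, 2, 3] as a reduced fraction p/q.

Fold from the inside: start with 3/1.
  2 + 1/3 = 7/3
  1 + 3/7 = 10/7
  3 + 7/10 = 37/10

37/10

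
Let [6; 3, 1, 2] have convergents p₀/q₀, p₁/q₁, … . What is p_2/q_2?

25/4

Using pₖ = aₖpₖ₋₁ + pₖ₋₂, qₖ = aₖqₖ₋₁ + qₖ₋₂ (with p₋₁=1, p₋₂=0, q₋₁=0, q₋₂=1):
  k=0: a=6, p=6, q=1
  k=1: a=3, p=19, q=3
  k=2: a=1, p=25, q=4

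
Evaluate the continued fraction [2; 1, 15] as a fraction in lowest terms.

47/16

Using pₖ = aₖpₖ₋₁ + pₖ₋₂ and qₖ = aₖqₖ₋₁ + qₖ₋₂:
  k=0: a=2, p=2, q=1
  k=1: a=1, p=3, q=1
  k=2: a=15, p=47, q=16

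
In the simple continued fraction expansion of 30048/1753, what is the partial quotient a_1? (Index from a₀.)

30048 = 17·1753 + 247   →  a_0 = 17
1753 = 7·247 + 24   →  a_1 = 7

7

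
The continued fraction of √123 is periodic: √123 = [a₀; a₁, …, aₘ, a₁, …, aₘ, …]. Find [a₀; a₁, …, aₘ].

a₀ = ⌊√123⌋ = 11.
With m₀=0, d₀=1 and mₖ₊₁ = dₖaₖ − mₖ, dₖ₊₁ = (n − mₖ₊₁²)/dₖ, aₖ₊₁ = ⌊(a₀+mₖ₊₁)/dₖ₊₁⌋:
  k=1: m=11, d=2, a=11
  k=2: m=11, d=1, a=22
d=1 and a=2a₀=22 at k=2, so the next step gives (m, d) = (11, 2) again — its k=1 value — and the period has length 2.

[11; 11, 22]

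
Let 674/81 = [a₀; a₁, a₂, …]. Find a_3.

674 = 8·81 + 26   →  a_0 = 8
81 = 3·26 + 3   →  a_1 = 3
26 = 8·3 + 2   →  a_2 = 8
3 = 1·2 + 1   →  a_3 = 1

1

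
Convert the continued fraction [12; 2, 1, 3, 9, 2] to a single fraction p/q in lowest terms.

Using pₖ = aₖpₖ₋₁ + pₖ₋₂ and qₖ = aₖqₖ₋₁ + qₖ₋₂:
  k=0: a=12, p=12, q=1
  k=1: a=2, p=25, q=2
  k=2: a=1, p=37, q=3
  k=3: a=3, p=136, q=11
  k=4: a=9, p=1261, q=102
  k=5: a=2, p=2658, q=215

2658/215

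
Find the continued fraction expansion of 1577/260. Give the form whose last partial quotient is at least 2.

[6; 15, 3, 2, 2]

1577 = 6·260 + 17
260 = 15·17 + 5
17 = 3·5 + 2
5 = 2·2 + 1
2 = 2·1 + 0  (stop)
So 1577/260 = [6; 15, 3, 2, 2].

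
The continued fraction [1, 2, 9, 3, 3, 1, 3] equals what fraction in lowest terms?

Using pₖ = aₖpₖ₋₁ + pₖ₋₂ and qₖ = aₖqₖ₋₁ + qₖ₋₂:
  k=0: a=1, p=1, q=1
  k=1: a=2, p=3, q=2
  k=2: a=9, p=28, q=19
  k=3: a=3, p=87, q=59
  k=4: a=3, p=289, q=196
  k=5: a=1, p=376, q=255
  k=6: a=3, p=1417, q=961

1417/961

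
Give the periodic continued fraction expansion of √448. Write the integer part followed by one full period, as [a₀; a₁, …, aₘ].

a₀ = ⌊√448⌋ = 21.
With m₀=0, d₀=1 and mₖ₊₁ = dₖaₖ − mₖ, dₖ₊₁ = (n − mₖ₊₁²)/dₖ, aₖ₊₁ = ⌊(a₀+mₖ₊₁)/dₖ₊₁⌋:
  k=1: m=21, d=7, a=6
  k=2: m=21, d=1, a=42
d=1 and a=2a₀=42 at k=2, so the next step gives (m, d) = (21, 7) again — its k=1 value — and the period has length 2.

[21; 6, 42]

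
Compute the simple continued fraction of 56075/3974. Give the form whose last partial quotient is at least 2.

56075 = 14×3974 + 439
3974 = 9×439 + 23
439 = 19×23 + 2
23 = 11×2 + 1
2 = 2×1 + 0  (stop)
So 56075/3974 = [14; 9, 19, 11, 2].

[14; 9, 19, 11, 2]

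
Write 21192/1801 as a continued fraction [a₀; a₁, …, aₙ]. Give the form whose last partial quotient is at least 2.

[11; 1, 3, 3, 2, 8, 7]

21192 = 11*1801 + 1381
1801 = 1*1381 + 420
1381 = 3*420 + 121
420 = 3*121 + 57
121 = 2*57 + 7
57 = 8*7 + 1
7 = 7*1 + 0  (stop)
So 21192/1801 = [11; 1, 3, 3, 2, 8, 7].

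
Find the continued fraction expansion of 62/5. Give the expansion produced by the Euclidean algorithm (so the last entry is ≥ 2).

[12; 2, 2]

62 = 12*5 + 2
5 = 2*2 + 1
2 = 2*1 + 0  (stop)
So 62/5 = [12; 2, 2].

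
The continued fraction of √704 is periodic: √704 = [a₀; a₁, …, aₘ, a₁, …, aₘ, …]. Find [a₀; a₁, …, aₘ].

a₀ = ⌊√704⌋ = 26.

[26; 1, 1, 7, 13, 7, 1, 1, 52]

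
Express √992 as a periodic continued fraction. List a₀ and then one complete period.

a₀ = ⌊√992⌋ = 31.

[31; 2, 62]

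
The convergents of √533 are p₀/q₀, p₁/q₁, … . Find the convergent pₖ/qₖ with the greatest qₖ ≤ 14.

277/12

√533 = [23; 11, 1, 1, 11, 46, …] (period length 5).
Convergents:
  p_0/q_0 = 23/1
  p_1/q_1 = 254/11
  p_2/q_2 = 277/12
  p_3/q_3 = 531/23
q_2 = 12 ≤ 14 < 23 = q_3, so the answer is 277/12.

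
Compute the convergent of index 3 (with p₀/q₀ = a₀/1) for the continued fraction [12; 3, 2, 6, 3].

Using pₖ = aₖpₖ₋₁ + pₖ₋₂, qₖ = aₖqₖ₋₁ + qₖ₋₂ (with p₋₁=1, p₋₂=0, q₋₁=0, q₋₂=1):
  k=0: a=12, p=12, q=1
  k=1: a=3, p=37, q=3
  k=2: a=2, p=86, q=7
  k=3: a=6, p=553, q=45

553/45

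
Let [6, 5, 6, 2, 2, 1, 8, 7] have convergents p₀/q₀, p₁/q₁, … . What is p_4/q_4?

1022/165

Using pₖ = aₖpₖ₋₁ + pₖ₋₂, qₖ = aₖqₖ₋₁ + qₖ₋₂ (with p₋₁=1, p₋₂=0, q₋₁=0, q₋₂=1):
  k=0: a=6, p=6, q=1
  k=1: a=5, p=31, q=5
  k=2: a=6, p=192, q=31
  k=3: a=2, p=415, q=67
  k=4: a=2, p=1022, q=165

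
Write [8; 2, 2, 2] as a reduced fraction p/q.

Using pₖ = aₖpₖ₋₁ + pₖ₋₂ and qₖ = aₖqₖ₋₁ + qₖ₋₂:
  k=0: a=8, p=8, q=1
  k=1: a=2, p=17, q=2
  k=2: a=2, p=42, q=5
  k=3: a=2, p=101, q=12

101/12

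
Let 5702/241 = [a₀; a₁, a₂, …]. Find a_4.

5702 = 23·241 + 159   →  a_0 = 23
241 = 1·159 + 82   →  a_1 = 1
159 = 1·82 + 77   →  a_2 = 1
82 = 1·77 + 5   →  a_3 = 1
77 = 15·5 + 2   →  a_4 = 15

15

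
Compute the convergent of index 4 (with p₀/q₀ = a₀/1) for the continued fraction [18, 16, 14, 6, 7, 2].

Using pₖ = aₖpₖ₋₁ + pₖ₋₂, qₖ = aₖqₖ₋₁ + qₖ₋₂ (with p₋₁=1, p₋₂=0, q₋₁=0, q₋₂=1):
  k=0: a=18, p=18, q=1
  k=1: a=16, p=289, q=16
  k=2: a=14, p=4064, q=225
  k=3: a=6, p=24673, q=1366
  k=4: a=7, p=176775, q=9787

176775/9787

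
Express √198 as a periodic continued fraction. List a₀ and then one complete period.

a₀ = ⌊√198⌋ = 14.
With m₀=0, d₀=1 and mₖ₊₁ = dₖaₖ − mₖ, dₖ₊₁ = (n − mₖ₊₁²)/dₖ, aₖ₊₁ = ⌊(a₀+mₖ₊₁)/dₖ₊₁⌋:
  k=1: m=14, d=2, a=14
  k=2: m=14, d=1, a=28
d=1 and a=2a₀=28 at k=2, so the next step gives (m, d) = (14, 2) again — its k=1 value — and the period has length 2.

[14; 14, 28]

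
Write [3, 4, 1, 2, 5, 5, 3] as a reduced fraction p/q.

Using pₖ = aₖpₖ₋₁ + pₖ₋₂ and qₖ = aₖqₖ₋₁ + qₖ₋₂:
  k=0: a=3, p=3, q=1
  k=1: a=4, p=13, q=4
  k=2: a=1, p=16, q=5
  k=3: a=2, p=45, q=14
  k=4: a=5, p=241, q=75
  k=5: a=5, p=1250, q=389
  k=6: a=3, p=3991, q=1242

3991/1242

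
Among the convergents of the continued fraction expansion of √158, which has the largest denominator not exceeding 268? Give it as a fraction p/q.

3331/265

√158 = [12; 1, 1, 3, 12, 3, 1, 1, 24, …] (period length 8).
Convergents:
  p_0/q_0 = 12/1
  p_1/q_1 = 13/1
  p_2/q_2 = 25/2
  p_3/q_3 = 88/7
  p_4/q_4 = 1081/86
  p_5/q_5 = 3331/265
  p_6/q_6 = 4412/351
q_5 = 265 ≤ 268 < 351 = q_6, so the answer is 3331/265.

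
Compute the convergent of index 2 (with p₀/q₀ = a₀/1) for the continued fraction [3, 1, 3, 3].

15/4

Using pₖ = aₖpₖ₋₁ + pₖ₋₂, qₖ = aₖqₖ₋₁ + qₖ₋₂ (with p₋₁=1, p₋₂=0, q₋₁=0, q₋₂=1):
  k=0: a=3, p=3, q=1
  k=1: a=1, p=4, q=1
  k=2: a=3, p=15, q=4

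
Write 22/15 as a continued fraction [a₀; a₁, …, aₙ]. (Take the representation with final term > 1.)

[1; 2, 7]

22 = 1×15 + 7
15 = 2×7 + 1
7 = 7×1 + 0  (stop)
So 22/15 = [1; 2, 7].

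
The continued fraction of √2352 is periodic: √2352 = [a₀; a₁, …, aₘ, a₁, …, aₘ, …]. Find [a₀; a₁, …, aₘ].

a₀ = ⌊√2352⌋ = 48.
With m₀=0, d₀=1 and mₖ₊₁ = dₖaₖ − mₖ, dₖ₊₁ = (n − mₖ₊₁²)/dₖ, aₖ₊₁ = ⌊(a₀+mₖ₊₁)/dₖ₊₁⌋:
  k=1: m=48, d=48, a=2
  k=2: m=48, d=1, a=96
d=1 and a=2a₀=96 at k=2, so the next step gives (m, d) = (48, 48) again — its k=1 value — and the period has length 2.

[48; 2, 96]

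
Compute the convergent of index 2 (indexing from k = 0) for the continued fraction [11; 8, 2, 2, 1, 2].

189/17

Using pₖ = aₖpₖ₋₁ + pₖ₋₂, qₖ = aₖqₖ₋₁ + qₖ₋₂ (with p₋₁=1, p₋₂=0, q₋₁=0, q₋₂=1):
  k=0: a=11, p=11, q=1
  k=1: a=8, p=89, q=8
  k=2: a=2, p=189, q=17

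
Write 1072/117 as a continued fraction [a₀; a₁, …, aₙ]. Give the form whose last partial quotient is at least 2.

[9; 6, 6, 3]

1072 = 9*117 + 19
117 = 6*19 + 3
19 = 6*3 + 1
3 = 3*1 + 0  (stop)
So 1072/117 = [9; 6, 6, 3].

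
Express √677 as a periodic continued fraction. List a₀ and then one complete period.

a₀ = ⌊√677⌋ = 26.
With m₀=0, d₀=1 and mₖ₊₁ = dₖaₖ − mₖ, dₖ₊₁ = (n − mₖ₊₁²)/dₖ, aₖ₊₁ = ⌊(a₀+mₖ₊₁)/dₖ₊₁⌋:
  k=1: m=26, d=1, a=52
d=1 and a=2a₀=52 at k=1, so the next step gives (m, d) = (26, 1) again — its k=1 value — and the period has length 1.

[26; 52]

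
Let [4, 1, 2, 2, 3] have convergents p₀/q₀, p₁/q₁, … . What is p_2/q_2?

14/3

Using pₖ = aₖpₖ₋₁ + pₖ₋₂, qₖ = aₖqₖ₋₁ + qₖ₋₂ (with p₋₁=1, p₋₂=0, q₋₁=0, q₋₂=1):
  k=0: a=4, p=4, q=1
  k=1: a=1, p=5, q=1
  k=2: a=2, p=14, q=3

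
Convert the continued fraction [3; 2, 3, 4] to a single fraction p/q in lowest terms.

103/30

Fold from the inside: start with 4/1.
  3 + 1/4 = 13/4
  2 + 4/13 = 30/13
  3 + 13/30 = 103/30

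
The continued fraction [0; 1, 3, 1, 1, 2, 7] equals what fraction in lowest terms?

Fold from the inside: start with 7/1.
  2 + 1/7 = 15/7
  1 + 7/15 = 22/15
  1 + 15/22 = 37/22
  3 + 22/37 = 133/37
  1 + 37/133 = 170/133
  0 + 133/170 = 133/170

133/170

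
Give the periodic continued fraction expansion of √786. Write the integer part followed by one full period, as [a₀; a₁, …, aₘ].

a₀ = ⌊√786⌋ = 28.
With m₀=0, d₀=1 and mₖ₊₁ = dₖaₖ − mₖ, dₖ₊₁ = (n − mₖ₊₁²)/dₖ, aₖ₊₁ = ⌊(a₀+mₖ₊₁)/dₖ₊₁⌋:
  k=1: m=28, d=2, a=28
  k=2: m=28, d=1, a=56
d=1 and a=2a₀=56 at k=2, so the next step gives (m, d) = (28, 2) again — its k=1 value — and the period has length 2.

[28; 28, 56]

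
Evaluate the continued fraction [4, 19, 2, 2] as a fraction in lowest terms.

Using pₖ = aₖpₖ₋₁ + pₖ₋₂ and qₖ = aₖqₖ₋₁ + qₖ₋₂:
  k=0: a=4, p=4, q=1
  k=1: a=19, p=77, q=19
  k=2: a=2, p=158, q=39
  k=3: a=2, p=393, q=97

393/97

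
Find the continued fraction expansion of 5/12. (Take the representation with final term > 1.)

[0; 2, 2, 2]

5 = 0×12 + 5
12 = 2×5 + 2
5 = 2×2 + 1
2 = 2×1 + 0  (stop)
So 5/12 = [0; 2, 2, 2].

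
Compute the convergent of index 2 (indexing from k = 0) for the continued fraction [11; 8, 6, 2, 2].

545/49

Using pₖ = aₖpₖ₋₁ + pₖ₋₂, qₖ = aₖqₖ₋₁ + qₖ₋₂ (with p₋₁=1, p₋₂=0, q₋₁=0, q₋₂=1):
  k=0: a=11, p=11, q=1
  k=1: a=8, p=89, q=8
  k=2: a=6, p=545, q=49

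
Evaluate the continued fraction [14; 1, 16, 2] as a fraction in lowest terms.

Fold from the inside: start with 2/1.
  16 + 1/2 = 33/2
  1 + 2/33 = 35/33
  14 + 33/35 = 523/35

523/35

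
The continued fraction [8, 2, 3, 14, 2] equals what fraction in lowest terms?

1745/207

Using pₖ = aₖpₖ₋₁ + pₖ₋₂ and qₖ = aₖqₖ₋₁ + qₖ₋₂:
  k=0: a=8, p=8, q=1
  k=1: a=2, p=17, q=2
  k=2: a=3, p=59, q=7
  k=3: a=14, p=843, q=100
  k=4: a=2, p=1745, q=207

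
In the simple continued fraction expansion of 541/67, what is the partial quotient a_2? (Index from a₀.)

2

541 = 8·67 + 5   →  a_0 = 8
67 = 13·5 + 2   →  a_1 = 13
5 = 2·2 + 1   →  a_2 = 2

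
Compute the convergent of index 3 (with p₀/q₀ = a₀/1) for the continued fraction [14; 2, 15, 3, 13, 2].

Using pₖ = aₖpₖ₋₁ + pₖ₋₂, qₖ = aₖqₖ₋₁ + qₖ₋₂ (with p₋₁=1, p₋₂=0, q₋₁=0, q₋₂=1):
  k=0: a=14, p=14, q=1
  k=1: a=2, p=29, q=2
  k=2: a=15, p=449, q=31
  k=3: a=3, p=1376, q=95

1376/95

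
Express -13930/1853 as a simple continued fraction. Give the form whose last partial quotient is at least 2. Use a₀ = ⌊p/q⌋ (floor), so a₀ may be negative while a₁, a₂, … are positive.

[-8; 2, 13, 1, 3, 16]

-13930 = -8×1853 + 894
1853 = 2×894 + 65
894 = 13×65 + 49
65 = 1×49 + 16
49 = 3×16 + 1
16 = 16×1 + 0  (stop)
So -13930/1853 = [-8; 2, 13, 1, 3, 16].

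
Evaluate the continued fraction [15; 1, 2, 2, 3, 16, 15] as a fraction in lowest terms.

92507/5889

Using pₖ = aₖpₖ₋₁ + pₖ₋₂ and qₖ = aₖqₖ₋₁ + qₖ₋₂:
  k=0: a=15, p=15, q=1
  k=1: a=1, p=16, q=1
  k=2: a=2, p=47, q=3
  k=3: a=2, p=110, q=7
  k=4: a=3, p=377, q=24
  k=5: a=16, p=6142, q=391
  k=6: a=15, p=92507, q=5889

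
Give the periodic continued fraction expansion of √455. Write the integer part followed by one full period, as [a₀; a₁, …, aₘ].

[21; 3, 42]

a₀ = ⌊√455⌋ = 21.
With m₀=0, d₀=1 and mₖ₊₁ = dₖaₖ − mₖ, dₖ₊₁ = (n − mₖ₊₁²)/dₖ, aₖ₊₁ = ⌊(a₀+mₖ₊₁)/dₖ₊₁⌋:
  k=1: m=21, d=14, a=3
  k=2: m=21, d=1, a=42
d=1 and a=2a₀=42 at k=2, so the next step gives (m, d) = (21, 14) again — its k=1 value — and the period has length 2.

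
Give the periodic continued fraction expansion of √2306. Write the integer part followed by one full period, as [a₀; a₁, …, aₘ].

a₀ = ⌊√2306⌋ = 48.

[48; 48, 96]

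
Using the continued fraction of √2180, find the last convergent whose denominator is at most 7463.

√2180 = [46; 1, 2, 4, 2, 1, 92, …] (period length 6).
Convergents:
  p_0/q_0 = 46/1
  p_1/q_1 = 47/1
  p_2/q_2 = 140/3
  p_3/q_3 = 607/13
  p_4/q_4 = 1354/29
  p_5/q_5 = 1961/42
  p_6/q_6 = 181766/3893
  p_7/q_7 = 183727/3935
  p_8/q_8 = 549220/11763
q_7 = 3935 ≤ 7463 < 11763 = q_8, so the answer is 183727/3935.

183727/3935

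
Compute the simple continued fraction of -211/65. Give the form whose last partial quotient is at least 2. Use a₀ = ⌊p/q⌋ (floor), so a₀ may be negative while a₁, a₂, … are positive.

-211 = -4*65 + 49
65 = 1*49 + 16
49 = 3*16 + 1
16 = 16*1 + 0  (stop)
So -211/65 = [-4; 1, 3, 16].

[-4; 1, 3, 16]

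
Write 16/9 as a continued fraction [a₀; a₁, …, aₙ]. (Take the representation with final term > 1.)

[1; 1, 3, 2]

16 = 1·9 + 7
9 = 1·7 + 2
7 = 3·2 + 1
2 = 2·1 + 0  (stop)
So 16/9 = [1; 1, 3, 2].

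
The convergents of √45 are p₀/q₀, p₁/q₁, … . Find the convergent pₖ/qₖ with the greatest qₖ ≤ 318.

√45 = [6; 1, 2, 2, 2, 1, 12, …] (period length 6).
Convergents:
  p_0/q_0 = 6/1
  p_1/q_1 = 7/1
  p_2/q_2 = 20/3
  p_3/q_3 = 47/7
  p_4/q_4 = 114/17
  p_5/q_5 = 161/24
  p_6/q_6 = 2046/305
  p_7/q_7 = 2207/329
q_6 = 305 ≤ 318 < 329 = q_7, so the answer is 2046/305.

2046/305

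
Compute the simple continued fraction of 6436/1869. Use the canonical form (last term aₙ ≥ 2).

6436 = 3·1869 + 829
1869 = 2·829 + 211
829 = 3·211 + 196
211 = 1·196 + 15
196 = 13·15 + 1
15 = 15·1 + 0  (stop)
So 6436/1869 = [3; 2, 3, 1, 13, 15].

[3; 2, 3, 1, 13, 15]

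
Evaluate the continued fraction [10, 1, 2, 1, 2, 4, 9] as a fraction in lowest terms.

Fold from the inside: start with 9/1.
  4 + 1/9 = 37/9
  2 + 9/37 = 83/37
  1 + 37/83 = 120/83
  2 + 83/120 = 323/120
  1 + 120/323 = 443/323
  10 + 323/443 = 4753/443

4753/443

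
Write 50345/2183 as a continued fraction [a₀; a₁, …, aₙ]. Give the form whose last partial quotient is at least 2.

[23; 16, 19, 2, 3]

50345 = 23*2183 + 136
2183 = 16*136 + 7
136 = 19*7 + 3
7 = 2*3 + 1
3 = 3*1 + 0  (stop)
So 50345/2183 = [23; 16, 19, 2, 3].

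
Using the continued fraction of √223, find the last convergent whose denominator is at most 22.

√223 = [14; 1, 13, 1, 28, …] (period length 4).
Convergents:
  p_0/q_0 = 14/1
  p_1/q_1 = 15/1
  p_2/q_2 = 209/14
  p_3/q_3 = 224/15
  p_4/q_4 = 6481/434
q_3 = 15 ≤ 22 < 434 = q_4, so the answer is 224/15.

224/15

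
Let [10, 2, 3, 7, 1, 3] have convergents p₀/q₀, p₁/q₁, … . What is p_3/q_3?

532/51

Using pₖ = aₖpₖ₋₁ + pₖ₋₂, qₖ = aₖqₖ₋₁ + qₖ₋₂ (with p₋₁=1, p₋₂=0, q₋₁=0, q₋₂=1):
  k=0: a=10, p=10, q=1
  k=1: a=2, p=21, q=2
  k=2: a=3, p=73, q=7
  k=3: a=7, p=532, q=51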